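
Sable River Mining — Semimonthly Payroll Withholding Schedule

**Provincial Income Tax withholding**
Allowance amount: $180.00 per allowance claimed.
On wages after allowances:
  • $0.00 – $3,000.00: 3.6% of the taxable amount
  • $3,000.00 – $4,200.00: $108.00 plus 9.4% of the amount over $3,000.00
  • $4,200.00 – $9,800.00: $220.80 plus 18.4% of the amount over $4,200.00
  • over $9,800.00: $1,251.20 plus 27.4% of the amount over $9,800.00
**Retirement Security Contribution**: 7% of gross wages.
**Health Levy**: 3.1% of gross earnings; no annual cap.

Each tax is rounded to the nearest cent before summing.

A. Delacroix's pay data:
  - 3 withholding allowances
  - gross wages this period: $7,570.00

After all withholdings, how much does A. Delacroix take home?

$6,063.91

Provincial Income Tax: taxable = $7,570.00 − 3×$180.00 = $7,030.00
  $220.80 + 18.4% × ($7,030.00 − $4,200.00) = $220.80 + 18.4% × $2,830.00 = $741.52
Retirement Security Contribution: 7% × $7,570.00 = $529.90
Health Levy: 3.1% × $7,570.00 = $234.67
Total withheld: $741.52 + $529.90 + $234.67 = $1,506.09
Net pay: $7,570.00 − $1,506.09 = $6,063.91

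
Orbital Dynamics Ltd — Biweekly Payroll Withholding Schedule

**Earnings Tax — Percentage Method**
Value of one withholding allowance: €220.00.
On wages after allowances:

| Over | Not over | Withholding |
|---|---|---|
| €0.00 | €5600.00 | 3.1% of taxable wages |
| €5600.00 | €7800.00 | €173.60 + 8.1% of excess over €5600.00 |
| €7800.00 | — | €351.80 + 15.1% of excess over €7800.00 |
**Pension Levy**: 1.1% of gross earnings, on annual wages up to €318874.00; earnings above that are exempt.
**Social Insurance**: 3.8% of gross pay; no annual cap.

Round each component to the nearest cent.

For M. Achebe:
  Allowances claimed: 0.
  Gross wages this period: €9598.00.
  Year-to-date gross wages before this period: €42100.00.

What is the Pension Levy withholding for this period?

Pension Levy: 1.1% × €9598.00 = €105.58

€105.58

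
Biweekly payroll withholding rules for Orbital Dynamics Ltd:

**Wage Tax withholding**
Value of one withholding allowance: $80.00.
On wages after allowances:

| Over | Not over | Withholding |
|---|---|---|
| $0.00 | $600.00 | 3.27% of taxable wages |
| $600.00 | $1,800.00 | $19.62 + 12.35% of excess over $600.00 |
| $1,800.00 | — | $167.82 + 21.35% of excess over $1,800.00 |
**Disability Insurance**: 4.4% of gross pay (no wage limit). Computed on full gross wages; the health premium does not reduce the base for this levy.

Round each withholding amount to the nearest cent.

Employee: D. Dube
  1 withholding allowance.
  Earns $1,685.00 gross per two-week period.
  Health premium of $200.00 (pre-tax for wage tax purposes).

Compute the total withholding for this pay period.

$193.18

Wage Tax: taxable = $1,685.00 − $200.00 − 1×$80.00 = $1,405.00
  $19.62 + 12.35% × ($1,405.00 − $600.00) = $19.62 + 12.35% × $805.00 = $119.04
Disability Insurance: 4.4% × $1,685.00 = $74.14
Total: $119.04 + $74.14 = $193.18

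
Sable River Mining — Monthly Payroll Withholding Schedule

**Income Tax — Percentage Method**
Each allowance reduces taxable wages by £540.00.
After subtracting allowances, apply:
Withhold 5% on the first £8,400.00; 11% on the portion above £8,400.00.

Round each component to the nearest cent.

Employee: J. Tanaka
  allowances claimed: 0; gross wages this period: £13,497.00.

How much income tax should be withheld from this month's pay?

Income Tax: taxable = £13,497.00
  £420.00 + 11% × (£13,497.00 − £8,400.00) = £420.00 + 11% × £5,097.00 = £980.67

£980.67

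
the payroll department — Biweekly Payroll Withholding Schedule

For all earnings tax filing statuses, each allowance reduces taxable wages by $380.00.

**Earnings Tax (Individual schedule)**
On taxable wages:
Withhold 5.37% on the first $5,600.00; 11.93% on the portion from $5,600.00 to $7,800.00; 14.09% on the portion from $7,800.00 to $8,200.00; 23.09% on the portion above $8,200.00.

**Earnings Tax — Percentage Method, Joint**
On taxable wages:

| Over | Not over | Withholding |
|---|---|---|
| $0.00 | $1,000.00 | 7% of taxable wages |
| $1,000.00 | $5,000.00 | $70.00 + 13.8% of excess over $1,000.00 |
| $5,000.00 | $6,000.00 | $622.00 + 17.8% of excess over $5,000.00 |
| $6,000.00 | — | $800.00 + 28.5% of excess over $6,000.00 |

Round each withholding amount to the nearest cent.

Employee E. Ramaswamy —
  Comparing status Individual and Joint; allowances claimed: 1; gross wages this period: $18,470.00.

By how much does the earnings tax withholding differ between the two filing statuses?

$1,342.51

Earnings Tax (Individual): taxable = $18,470.00 − 1×$380.00 = $18,090.00
  $619.54 + 23.09% × ($18,090.00 − $8,200.00) = $619.54 + 23.09% × $9,890.00 = $2,903.14
Earnings Tax (Joint): taxable = $18,470.00 − 1×$380.00 = $18,090.00
  $800.00 + 28.5% × ($18,090.00 − $6,000.00) = $800.00 + 28.5% × $12,090.00 = $4,245.65
Difference: |$2,903.14 − $4,245.65| = $1,342.51 (higher under Joint)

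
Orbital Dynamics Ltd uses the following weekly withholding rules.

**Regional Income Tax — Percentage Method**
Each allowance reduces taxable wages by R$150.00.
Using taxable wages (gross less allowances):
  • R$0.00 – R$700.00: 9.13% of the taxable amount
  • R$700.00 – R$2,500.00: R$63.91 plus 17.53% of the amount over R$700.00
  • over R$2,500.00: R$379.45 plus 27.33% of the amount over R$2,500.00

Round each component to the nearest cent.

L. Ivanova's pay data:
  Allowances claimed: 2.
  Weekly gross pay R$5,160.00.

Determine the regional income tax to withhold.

R$1,024.44

Regional Income Tax: taxable = R$5,160.00 − 2×R$150.00 = R$4,860.00
  R$379.45 + 27.33% × (R$4,860.00 − R$2,500.00) = R$379.45 + 27.33% × R$2,360.00 = R$1,024.44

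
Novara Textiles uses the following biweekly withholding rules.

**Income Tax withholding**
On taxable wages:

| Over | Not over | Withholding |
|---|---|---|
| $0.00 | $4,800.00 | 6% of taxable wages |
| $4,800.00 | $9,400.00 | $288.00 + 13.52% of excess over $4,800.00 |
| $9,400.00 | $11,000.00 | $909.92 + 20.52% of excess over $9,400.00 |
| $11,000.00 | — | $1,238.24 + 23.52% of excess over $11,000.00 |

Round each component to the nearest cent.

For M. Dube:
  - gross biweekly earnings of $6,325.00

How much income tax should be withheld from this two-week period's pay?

Income Tax: taxable = $6,325.00
  $288.00 + 13.52% × ($6,325.00 − $4,800.00) = $288.00 + 13.52% × $1,525.00 = $494.18

$494.18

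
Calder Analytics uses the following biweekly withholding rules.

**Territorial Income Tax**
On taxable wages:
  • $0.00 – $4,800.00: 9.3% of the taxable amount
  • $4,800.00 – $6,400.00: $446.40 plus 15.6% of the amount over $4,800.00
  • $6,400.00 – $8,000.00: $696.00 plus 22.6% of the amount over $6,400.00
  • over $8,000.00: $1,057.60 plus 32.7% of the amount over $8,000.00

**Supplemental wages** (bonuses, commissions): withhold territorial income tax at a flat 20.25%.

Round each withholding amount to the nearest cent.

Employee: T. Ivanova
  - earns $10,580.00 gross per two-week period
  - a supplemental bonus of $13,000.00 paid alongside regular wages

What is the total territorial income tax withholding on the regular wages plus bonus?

Territorial Income Tax: taxable = $10,580.00
  $1,057.60 + 32.7% × ($10,580.00 − $8,000.00) = $1,057.60 + 32.7% × $2,580.00 = $1,901.26
Supplemental (20.25% flat on bonus): 20.25% × $13,000.00 = $2,632.50
Total territorial income tax: $1,901.26 + $2,632.50 = $4,533.76

$4,533.76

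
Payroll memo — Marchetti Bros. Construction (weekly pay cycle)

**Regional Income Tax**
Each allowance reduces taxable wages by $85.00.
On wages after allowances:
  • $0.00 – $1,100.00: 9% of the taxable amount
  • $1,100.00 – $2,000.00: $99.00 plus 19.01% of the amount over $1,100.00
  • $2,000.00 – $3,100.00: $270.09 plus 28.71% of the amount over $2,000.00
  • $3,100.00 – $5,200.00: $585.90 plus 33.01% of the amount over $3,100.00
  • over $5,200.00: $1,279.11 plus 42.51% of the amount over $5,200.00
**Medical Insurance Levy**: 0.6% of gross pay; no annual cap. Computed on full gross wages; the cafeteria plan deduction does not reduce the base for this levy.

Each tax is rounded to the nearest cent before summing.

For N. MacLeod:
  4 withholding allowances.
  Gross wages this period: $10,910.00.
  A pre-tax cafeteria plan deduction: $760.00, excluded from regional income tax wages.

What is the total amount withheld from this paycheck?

Regional Income Tax: taxable = $10,910.00 − $760.00 − 4×$85.00 = $9,810.00
  $1,279.11 + 42.51% × ($9,810.00 − $5,200.00) = $1,279.11 + 42.51% × $4,610.00 = $3,238.82
Medical Insurance Levy: 0.6% × $10,910.00 = $65.46
Total: $3,238.82 + $65.46 = $3,304.28

$3,304.28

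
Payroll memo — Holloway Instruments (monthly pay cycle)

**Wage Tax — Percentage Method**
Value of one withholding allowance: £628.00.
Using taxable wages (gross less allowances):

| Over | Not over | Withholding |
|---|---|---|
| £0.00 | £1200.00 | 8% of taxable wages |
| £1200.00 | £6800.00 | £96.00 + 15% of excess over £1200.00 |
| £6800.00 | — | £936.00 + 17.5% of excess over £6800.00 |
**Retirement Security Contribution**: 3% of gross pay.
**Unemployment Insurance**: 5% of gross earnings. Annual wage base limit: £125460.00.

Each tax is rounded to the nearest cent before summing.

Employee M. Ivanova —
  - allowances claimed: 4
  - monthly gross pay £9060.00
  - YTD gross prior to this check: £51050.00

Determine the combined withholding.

£1623.00

Wage Tax: taxable = £9060.00 − 4×£628.00 = £6548.00
  £96.00 + 15% × (£6548.00 − £1200.00) = £96.00 + 15% × £5348.00 = £898.20
Retirement Security Contribution: 3% × £9060.00 = £271.80
Unemployment Insurance: 5% × £9060.00 = £453.00
Total: £898.20 + £271.80 + £453.00 = £1623.00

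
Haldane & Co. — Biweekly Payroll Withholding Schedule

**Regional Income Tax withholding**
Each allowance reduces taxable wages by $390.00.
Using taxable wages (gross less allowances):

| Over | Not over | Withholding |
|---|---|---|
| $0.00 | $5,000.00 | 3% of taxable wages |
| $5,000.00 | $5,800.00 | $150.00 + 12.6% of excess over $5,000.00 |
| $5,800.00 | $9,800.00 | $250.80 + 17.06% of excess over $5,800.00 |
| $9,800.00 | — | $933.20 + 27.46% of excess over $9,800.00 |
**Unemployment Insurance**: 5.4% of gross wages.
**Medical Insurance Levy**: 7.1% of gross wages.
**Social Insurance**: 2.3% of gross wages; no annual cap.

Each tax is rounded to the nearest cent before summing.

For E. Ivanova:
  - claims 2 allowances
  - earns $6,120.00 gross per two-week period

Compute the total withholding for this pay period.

$1,098.60

Regional Income Tax: taxable = $6,120.00 − 2×$390.00 = $5,340.00
  $150.00 + 12.6% × ($5,340.00 − $5,000.00) = $150.00 + 12.6% × $340.00 = $192.84
Unemployment Insurance: 5.4% × $6,120.00 = $330.48
Medical Insurance Levy: 7.1% × $6,120.00 = $434.52
Social Insurance: 2.3% × $6,120.00 = $140.76
Total: $192.84 + $330.48 + $434.52 + $140.76 = $1,098.60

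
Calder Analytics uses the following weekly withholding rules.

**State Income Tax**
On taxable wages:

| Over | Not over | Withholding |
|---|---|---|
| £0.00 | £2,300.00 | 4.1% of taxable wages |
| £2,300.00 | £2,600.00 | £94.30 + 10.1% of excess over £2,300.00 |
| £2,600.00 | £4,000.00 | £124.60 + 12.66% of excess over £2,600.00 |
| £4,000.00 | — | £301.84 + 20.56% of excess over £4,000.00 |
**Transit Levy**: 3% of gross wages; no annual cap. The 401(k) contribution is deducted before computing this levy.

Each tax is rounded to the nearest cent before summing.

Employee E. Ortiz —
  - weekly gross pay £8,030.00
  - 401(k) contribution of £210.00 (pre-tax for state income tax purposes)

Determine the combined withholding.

State Income Tax: taxable = £8,030.00 − £210.00 = £7,820.00
  £301.84 + 20.56% × (£7,820.00 − £4,000.00) = £301.84 + 20.56% × £3,820.00 = £1,087.23
Transit Levy: 3% × £7,820.00 = £234.60
Total: £1,087.23 + £234.60 = £1,321.83

£1,321.83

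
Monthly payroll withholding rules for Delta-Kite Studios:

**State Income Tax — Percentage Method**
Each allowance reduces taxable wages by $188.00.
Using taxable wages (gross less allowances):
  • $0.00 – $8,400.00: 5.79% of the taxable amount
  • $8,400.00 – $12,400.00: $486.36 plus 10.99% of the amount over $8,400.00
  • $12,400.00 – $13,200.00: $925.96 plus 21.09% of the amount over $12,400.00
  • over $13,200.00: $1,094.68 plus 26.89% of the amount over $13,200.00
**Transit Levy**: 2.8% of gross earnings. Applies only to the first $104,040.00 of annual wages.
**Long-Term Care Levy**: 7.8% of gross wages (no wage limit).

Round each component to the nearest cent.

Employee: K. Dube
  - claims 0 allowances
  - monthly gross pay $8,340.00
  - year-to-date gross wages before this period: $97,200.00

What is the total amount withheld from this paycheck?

$1,324.93

State Income Tax: taxable = $8,340.00
  5.79% × $8,340.00 = $482.89
Transit Levy: cap $104,040.00 − YTD $97,200.00 = $6,840.00 subject; 2.8% × $6,840.00 = $191.52
Long-Term Care Levy: 7.8% × $8,340.00 = $650.52
Total: $482.89 + $191.52 + $650.52 = $1,324.93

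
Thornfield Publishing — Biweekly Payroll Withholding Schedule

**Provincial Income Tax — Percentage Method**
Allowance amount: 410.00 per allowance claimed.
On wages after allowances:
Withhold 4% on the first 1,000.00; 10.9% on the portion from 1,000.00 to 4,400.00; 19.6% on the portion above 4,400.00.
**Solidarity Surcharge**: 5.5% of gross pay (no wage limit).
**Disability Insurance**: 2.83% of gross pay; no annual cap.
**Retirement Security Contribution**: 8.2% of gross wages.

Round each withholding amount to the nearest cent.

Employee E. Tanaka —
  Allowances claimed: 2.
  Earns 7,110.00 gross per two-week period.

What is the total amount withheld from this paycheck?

Provincial Income Tax: taxable = 7,110.00 − 2×410.00 = 6,290.00
  410.60 + 19.6% × (6,290.00 − 4,400.00) = 410.60 + 19.6% × 1,890.00 = 781.04
Solidarity Surcharge: 5.5% × 7,110.00 = 391.05
Disability Insurance: 2.83% × 7,110.00 = 201.21
Retirement Security Contribution: 8.2% × 7,110.00 = 583.02
Total: 781.04 + 391.05 + 201.21 + 583.02 = 1,956.32

1,956.32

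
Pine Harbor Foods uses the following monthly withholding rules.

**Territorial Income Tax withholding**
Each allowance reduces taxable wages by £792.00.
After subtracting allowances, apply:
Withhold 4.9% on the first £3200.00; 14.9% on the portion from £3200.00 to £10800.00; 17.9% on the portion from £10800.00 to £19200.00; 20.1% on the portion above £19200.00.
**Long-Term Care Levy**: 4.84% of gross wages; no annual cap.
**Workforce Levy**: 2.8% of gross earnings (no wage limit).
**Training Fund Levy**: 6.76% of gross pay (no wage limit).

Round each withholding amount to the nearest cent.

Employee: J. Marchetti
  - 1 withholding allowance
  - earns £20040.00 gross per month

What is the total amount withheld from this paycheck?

£5688.21

Territorial Income Tax: taxable = £20040.00 − 1×£792.00 = £19248.00
  £2792.80 + 20.1% × (£19248.00 − £19200.00) = £2792.80 + 20.1% × £48.00 = £2802.45
Long-Term Care Levy: 4.84% × £20040.00 = £969.94
Workforce Levy: 2.8% × £20040.00 = £561.12
Training Fund Levy: 6.76% × £20040.00 = £1354.70
Total: £2802.45 + £969.94 + £561.12 + £1354.70 = £5688.21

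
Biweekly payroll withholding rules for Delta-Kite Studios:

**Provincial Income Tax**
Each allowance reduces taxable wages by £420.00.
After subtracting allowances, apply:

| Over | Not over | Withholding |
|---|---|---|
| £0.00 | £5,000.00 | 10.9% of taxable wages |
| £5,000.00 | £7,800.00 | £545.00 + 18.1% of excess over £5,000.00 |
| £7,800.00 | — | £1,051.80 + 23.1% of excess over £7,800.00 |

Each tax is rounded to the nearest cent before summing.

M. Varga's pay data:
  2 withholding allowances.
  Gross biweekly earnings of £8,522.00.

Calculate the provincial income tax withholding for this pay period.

Provincial Income Tax: taxable = £8,522.00 − 2×£420.00 = £7,682.00
  £545.00 + 18.1% × (£7,682.00 − £5,000.00) = £545.00 + 18.1% × £2,682.00 = £1,030.44

£1,030.44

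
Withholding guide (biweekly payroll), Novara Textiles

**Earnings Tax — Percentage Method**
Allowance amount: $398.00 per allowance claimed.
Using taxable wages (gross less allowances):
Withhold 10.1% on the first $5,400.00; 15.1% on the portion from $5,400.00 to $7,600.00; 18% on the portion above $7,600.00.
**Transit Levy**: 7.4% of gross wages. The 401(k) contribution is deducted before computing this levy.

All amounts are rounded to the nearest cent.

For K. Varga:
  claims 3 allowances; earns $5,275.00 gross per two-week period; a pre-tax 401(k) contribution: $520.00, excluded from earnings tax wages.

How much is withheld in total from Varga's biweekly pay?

$711.53

Earnings Tax: taxable = $5,275.00 − $520.00 − 3×$398.00 = $3,561.00
  10.1% × $3,561.00 = $359.66
Transit Levy: 7.4% × $4,755.00 = $351.87
Total: $359.66 + $351.87 = $711.53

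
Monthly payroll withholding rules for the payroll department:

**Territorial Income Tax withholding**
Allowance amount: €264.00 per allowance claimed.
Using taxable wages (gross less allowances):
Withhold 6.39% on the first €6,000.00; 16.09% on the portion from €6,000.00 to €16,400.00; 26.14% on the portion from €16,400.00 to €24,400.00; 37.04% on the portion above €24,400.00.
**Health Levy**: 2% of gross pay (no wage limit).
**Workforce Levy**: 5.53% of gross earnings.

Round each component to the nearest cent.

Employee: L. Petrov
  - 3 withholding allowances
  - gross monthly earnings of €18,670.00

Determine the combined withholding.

Territorial Income Tax: taxable = €18,670.00 − 3×€264.00 = €17,878.00
  €2,056.76 + 26.14% × (€17,878.00 − €16,400.00) = €2,056.76 + 26.14% × €1,478.00 = €2,443.11
Health Levy: 2% × €18,670.00 = €373.40
Workforce Levy: 5.53% × €18,670.00 = €1,032.45
Total: €2,443.11 + €373.40 + €1,032.45 = €3,848.96

€3,848.96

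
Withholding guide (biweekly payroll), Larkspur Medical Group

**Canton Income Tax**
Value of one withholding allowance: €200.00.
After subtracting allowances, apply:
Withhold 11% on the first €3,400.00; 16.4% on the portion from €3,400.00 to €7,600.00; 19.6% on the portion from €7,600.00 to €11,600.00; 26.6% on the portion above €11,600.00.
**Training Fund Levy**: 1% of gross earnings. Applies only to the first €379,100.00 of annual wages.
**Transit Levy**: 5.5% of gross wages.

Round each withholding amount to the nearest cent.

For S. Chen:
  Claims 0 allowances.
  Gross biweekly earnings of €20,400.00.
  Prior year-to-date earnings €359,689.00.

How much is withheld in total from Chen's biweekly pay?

€5,503.71

Canton Income Tax: taxable = €20,400.00
  €1,846.80 + 26.6% × (€20,400.00 − €11,600.00) = €1,846.80 + 26.6% × €8,800.00 = €4,187.60
Training Fund Levy: cap €379,100.00 − YTD €359,689.00 = €19,411.00 subject; 1% × €19,411.00 = €194.11
Transit Levy: 5.5% × €20,400.00 = €1,122.00
Total: €4,187.60 + €194.11 + €1,122.00 = €5,503.71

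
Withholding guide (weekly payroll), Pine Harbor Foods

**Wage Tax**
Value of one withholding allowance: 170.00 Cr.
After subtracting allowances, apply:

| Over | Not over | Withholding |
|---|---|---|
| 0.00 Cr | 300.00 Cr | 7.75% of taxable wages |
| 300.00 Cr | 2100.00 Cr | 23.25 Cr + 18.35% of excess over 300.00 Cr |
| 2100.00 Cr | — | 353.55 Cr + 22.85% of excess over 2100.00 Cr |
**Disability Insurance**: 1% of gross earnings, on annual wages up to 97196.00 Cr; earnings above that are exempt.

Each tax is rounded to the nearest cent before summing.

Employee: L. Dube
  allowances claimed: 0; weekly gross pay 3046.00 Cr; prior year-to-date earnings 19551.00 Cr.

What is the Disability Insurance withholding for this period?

Disability Insurance: 1% × 3046.00 Cr = 30.46 Cr

30.46 Cr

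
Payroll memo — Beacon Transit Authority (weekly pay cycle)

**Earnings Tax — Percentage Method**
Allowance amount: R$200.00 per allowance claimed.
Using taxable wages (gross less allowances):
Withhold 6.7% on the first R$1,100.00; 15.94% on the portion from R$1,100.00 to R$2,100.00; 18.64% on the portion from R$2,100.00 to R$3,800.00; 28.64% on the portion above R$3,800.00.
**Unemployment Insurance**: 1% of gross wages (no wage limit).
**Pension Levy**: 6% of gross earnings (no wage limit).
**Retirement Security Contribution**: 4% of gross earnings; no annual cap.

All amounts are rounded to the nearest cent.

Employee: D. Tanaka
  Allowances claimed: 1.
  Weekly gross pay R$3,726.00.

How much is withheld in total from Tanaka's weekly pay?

R$908.77

Earnings Tax: taxable = R$3,726.00 − 1×R$200.00 = R$3,526.00
  R$233.10 + 18.64% × (R$3,526.00 − R$2,100.00) = R$233.10 + 18.64% × R$1,426.00 = R$498.91
Unemployment Insurance: 1% × R$3,726.00 = R$37.26
Pension Levy: 6% × R$3,726.00 = R$223.56
Retirement Security Contribution: 4% × R$3,726.00 = R$149.04
Total: R$498.91 + R$37.26 + R$223.56 + R$149.04 = R$908.77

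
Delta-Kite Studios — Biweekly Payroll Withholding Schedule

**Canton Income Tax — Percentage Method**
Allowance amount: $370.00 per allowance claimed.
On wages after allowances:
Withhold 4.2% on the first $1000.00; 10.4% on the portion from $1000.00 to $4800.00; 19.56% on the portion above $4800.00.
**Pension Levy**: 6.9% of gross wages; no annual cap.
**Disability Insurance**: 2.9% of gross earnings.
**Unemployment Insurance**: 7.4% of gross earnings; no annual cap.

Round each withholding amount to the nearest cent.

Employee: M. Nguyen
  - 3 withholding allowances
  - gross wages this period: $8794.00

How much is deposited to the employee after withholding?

Canton Income Tax: taxable = $8794.00 − 3×$370.00 = $7684.00
  $437.20 + 19.56% × ($7684.00 − $4800.00) = $437.20 + 19.56% × $2884.00 = $1001.31
Pension Levy: 6.9% × $8794.00 = $606.79
Disability Insurance: 2.9% × $8794.00 = $255.03
Unemployment Insurance: 7.4% × $8794.00 = $650.76
Total withheld: $1001.31 + $606.79 + $255.03 + $650.76 = $2513.89
Net pay: $8794.00 − $2513.89 = $6280.11

$6280.11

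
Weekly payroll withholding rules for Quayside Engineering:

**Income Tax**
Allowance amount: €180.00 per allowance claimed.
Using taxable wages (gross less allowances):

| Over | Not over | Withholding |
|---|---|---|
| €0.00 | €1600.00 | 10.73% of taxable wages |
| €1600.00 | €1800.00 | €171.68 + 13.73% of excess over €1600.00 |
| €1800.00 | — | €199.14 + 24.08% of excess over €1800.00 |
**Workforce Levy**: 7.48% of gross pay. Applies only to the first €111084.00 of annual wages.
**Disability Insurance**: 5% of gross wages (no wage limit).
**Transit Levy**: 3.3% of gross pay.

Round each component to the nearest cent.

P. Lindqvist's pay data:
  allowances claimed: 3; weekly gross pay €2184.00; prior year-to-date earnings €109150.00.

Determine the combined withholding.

Income Tax: taxable = €2184.00 − 3×€180.00 = €1644.00
  €171.68 + 13.73% × (€1644.00 − €1600.00) = €171.68 + 13.73% × €44.00 = €177.72
Workforce Levy: cap €111084.00 − YTD €109150.00 = €1934.00 subject; 7.48% × €1934.00 = €144.66
Disability Insurance: 5% × €2184.00 = €109.20
Transit Levy: 3.3% × €2184.00 = €72.07
Total: €177.72 + €144.66 + €109.20 + €72.07 = €503.65

€503.65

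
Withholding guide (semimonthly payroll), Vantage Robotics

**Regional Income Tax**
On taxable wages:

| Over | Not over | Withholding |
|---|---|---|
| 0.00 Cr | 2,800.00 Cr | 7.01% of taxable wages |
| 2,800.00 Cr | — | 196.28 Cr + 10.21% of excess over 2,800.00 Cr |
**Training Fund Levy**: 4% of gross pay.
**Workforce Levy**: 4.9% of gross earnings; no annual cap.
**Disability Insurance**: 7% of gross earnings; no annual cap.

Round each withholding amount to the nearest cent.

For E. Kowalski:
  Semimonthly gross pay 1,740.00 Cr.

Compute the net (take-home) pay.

1,341.37 Cr

Regional Income Tax: taxable = 1,740.00 Cr
  7.01% × 1,740.00 Cr = 121.97 Cr
Training Fund Levy: 4% × 1,740.00 Cr = 69.60 Cr
Workforce Levy: 4.9% × 1,740.00 Cr = 85.26 Cr
Disability Insurance: 7% × 1,740.00 Cr = 121.80 Cr
Total withheld: 121.97 Cr + 69.60 Cr + 85.26 Cr + 121.80 Cr = 398.63 Cr
Net pay: 1,740.00 Cr − 398.63 Cr = 1,341.37 Cr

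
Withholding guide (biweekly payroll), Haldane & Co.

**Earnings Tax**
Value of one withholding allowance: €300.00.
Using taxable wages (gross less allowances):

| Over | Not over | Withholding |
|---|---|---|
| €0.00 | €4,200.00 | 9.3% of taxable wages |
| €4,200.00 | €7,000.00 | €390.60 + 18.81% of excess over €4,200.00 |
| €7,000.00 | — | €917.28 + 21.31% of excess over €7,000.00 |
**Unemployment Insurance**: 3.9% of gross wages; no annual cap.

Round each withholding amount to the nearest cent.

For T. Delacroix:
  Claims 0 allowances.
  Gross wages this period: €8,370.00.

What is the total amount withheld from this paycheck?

Earnings Tax: taxable = €8,370.00
  €917.28 + 21.31% × (€8,370.00 − €7,000.00) = €917.28 + 21.31% × €1,370.00 = €1,209.23
Unemployment Insurance: 3.9% × €8,370.00 = €326.43
Total: €1,209.23 + €326.43 = €1,535.66

€1,535.66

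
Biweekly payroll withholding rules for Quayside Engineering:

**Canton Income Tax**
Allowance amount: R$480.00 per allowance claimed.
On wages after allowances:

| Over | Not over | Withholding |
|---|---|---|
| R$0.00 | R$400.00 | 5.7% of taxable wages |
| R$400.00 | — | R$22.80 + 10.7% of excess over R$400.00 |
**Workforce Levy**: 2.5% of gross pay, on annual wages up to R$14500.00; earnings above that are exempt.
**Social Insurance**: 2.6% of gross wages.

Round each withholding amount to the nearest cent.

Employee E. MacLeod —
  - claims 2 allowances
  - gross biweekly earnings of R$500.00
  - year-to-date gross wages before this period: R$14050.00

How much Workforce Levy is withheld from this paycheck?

R$11.25

Workforce Levy: cap R$14500.00 − YTD R$14050.00 = R$450.00 subject; 2.5% × R$450.00 = R$11.25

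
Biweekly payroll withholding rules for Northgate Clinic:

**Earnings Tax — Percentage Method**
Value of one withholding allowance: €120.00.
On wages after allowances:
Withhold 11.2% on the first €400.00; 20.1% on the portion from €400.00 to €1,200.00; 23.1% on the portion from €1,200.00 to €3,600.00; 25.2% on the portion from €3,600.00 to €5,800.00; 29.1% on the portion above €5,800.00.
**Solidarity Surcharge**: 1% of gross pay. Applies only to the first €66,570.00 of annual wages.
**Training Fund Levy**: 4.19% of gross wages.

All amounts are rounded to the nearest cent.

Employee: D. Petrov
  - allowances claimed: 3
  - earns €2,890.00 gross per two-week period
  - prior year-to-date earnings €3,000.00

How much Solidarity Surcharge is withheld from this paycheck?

Solidarity Surcharge: 1% × €2,890.00 = €28.90

€28.90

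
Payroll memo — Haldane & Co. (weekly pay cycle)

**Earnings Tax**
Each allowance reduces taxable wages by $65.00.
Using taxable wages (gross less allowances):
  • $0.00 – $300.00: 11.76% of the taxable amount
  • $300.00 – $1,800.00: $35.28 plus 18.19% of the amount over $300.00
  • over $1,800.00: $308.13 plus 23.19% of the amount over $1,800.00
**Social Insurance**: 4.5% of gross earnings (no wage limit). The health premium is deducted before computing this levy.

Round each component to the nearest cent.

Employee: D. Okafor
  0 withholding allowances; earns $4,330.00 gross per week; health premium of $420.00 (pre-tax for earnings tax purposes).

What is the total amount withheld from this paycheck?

Earnings Tax: taxable = $4,330.00 − $420.00 = $3,910.00
  $308.13 + 23.19% × ($3,910.00 − $1,800.00) = $308.13 + 23.19% × $2,110.00 = $797.44
Social Insurance: 4.5% × $3,910.00 = $175.95
Total: $797.44 + $175.95 = $973.39

$973.39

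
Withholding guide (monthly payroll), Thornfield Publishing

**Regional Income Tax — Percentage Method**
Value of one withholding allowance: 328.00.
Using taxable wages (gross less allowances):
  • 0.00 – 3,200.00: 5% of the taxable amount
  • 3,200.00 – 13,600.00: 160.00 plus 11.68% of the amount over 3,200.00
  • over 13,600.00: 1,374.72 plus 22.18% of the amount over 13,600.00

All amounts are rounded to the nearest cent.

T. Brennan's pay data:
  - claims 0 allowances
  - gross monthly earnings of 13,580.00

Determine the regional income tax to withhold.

1,372.38

Regional Income Tax: taxable = 13,580.00
  160.00 + 11.68% × (13,580.00 − 3,200.00) = 160.00 + 11.68% × 10,380.00 = 1,372.38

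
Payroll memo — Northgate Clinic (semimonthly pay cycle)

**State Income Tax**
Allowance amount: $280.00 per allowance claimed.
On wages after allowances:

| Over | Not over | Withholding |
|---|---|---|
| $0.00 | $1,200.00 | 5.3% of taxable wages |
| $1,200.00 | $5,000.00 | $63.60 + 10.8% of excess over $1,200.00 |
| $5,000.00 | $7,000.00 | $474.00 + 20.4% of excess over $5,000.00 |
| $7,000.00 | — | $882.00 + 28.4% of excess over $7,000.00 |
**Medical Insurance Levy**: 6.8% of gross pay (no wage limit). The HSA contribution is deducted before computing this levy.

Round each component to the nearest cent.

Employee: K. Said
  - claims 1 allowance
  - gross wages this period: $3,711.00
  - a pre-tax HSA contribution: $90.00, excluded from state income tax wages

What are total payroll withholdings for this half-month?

$541.06

State Income Tax: taxable = $3,711.00 − $90.00 − 1×$280.00 = $3,341.00
  $63.60 + 10.8% × ($3,341.00 − $1,200.00) = $63.60 + 10.8% × $2,141.00 = $294.83
Medical Insurance Levy: 6.8% × $3,621.00 = $246.23
Total: $294.83 + $246.23 = $541.06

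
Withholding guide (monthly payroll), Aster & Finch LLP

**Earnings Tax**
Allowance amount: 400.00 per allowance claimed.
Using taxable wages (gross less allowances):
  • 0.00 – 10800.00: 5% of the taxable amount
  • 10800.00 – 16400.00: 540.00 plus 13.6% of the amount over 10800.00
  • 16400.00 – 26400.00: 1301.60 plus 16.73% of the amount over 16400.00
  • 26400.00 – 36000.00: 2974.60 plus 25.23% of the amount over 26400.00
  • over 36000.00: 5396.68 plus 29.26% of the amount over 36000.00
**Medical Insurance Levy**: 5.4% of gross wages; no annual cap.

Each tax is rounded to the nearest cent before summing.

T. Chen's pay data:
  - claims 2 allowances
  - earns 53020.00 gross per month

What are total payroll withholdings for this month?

13005.73

Earnings Tax: taxable = 53020.00 − 2×400.00 = 52220.00
  5396.68 + 29.26% × (52220.00 − 36000.00) = 5396.68 + 29.26% × 16220.00 = 10142.65
Medical Insurance Levy: 5.4% × 53020.00 = 2863.08
Total: 10142.65 + 2863.08 = 13005.73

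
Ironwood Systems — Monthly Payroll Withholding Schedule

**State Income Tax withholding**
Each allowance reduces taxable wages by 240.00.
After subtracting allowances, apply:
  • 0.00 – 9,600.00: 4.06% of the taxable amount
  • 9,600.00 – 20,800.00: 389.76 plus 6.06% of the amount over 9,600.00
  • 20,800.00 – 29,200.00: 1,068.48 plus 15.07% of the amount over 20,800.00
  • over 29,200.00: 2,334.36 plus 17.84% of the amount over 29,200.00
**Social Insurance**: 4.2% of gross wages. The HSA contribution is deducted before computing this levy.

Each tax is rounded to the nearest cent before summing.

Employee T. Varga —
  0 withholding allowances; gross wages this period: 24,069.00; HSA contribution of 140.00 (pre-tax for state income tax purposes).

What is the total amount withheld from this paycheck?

State Income Tax: taxable = 24,069.00 − 140.00 = 23,929.00
  1,068.48 + 15.07% × (23,929.00 − 20,800.00) = 1,068.48 + 15.07% × 3,129.00 = 1,540.02
Social Insurance: 4.2% × 23,929.00 = 1,005.02
Total: 1,540.02 + 1,005.02 = 2,545.04

2,545.04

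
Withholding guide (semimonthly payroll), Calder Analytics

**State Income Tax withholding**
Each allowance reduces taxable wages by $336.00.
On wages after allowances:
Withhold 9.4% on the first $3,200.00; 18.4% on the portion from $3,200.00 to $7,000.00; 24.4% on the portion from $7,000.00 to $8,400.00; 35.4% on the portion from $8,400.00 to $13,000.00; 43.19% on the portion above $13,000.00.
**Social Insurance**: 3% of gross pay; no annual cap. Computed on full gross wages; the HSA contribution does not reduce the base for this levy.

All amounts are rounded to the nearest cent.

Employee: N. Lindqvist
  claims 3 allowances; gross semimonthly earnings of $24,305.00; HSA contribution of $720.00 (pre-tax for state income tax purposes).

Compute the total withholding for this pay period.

$7,835.46

State Income Tax: taxable = $24,305.00 − $720.00 − 3×$336.00 = $22,577.00
  $2,970.00 + 43.19% × ($22,577.00 − $13,000.00) = $2,970.00 + 43.19% × $9,577.00 = $7,106.31
Social Insurance: 3% × $24,305.00 = $729.15
Total: $7,106.31 + $729.15 = $7,835.46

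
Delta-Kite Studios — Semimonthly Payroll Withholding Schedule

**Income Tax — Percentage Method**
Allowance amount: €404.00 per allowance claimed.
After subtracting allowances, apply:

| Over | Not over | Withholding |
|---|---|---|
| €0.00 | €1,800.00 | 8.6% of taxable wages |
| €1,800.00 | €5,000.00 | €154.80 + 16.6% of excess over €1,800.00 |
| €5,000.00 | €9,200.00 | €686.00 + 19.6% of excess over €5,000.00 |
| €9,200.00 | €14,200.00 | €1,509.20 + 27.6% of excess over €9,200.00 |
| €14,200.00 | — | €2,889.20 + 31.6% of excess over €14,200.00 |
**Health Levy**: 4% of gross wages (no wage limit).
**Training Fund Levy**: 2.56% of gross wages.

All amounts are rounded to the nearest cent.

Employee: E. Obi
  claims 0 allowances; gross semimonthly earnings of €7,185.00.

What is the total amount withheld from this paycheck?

€1,585.60

Income Tax: taxable = €7,185.00
  €686.00 + 19.6% × (€7,185.00 − €5,000.00) = €686.00 + 19.6% × €2,185.00 = €1,114.26
Health Levy: 4% × €7,185.00 = €287.40
Training Fund Levy: 2.56% × €7,185.00 = €183.94
Total: €1,114.26 + €287.40 + €183.94 = €1,585.60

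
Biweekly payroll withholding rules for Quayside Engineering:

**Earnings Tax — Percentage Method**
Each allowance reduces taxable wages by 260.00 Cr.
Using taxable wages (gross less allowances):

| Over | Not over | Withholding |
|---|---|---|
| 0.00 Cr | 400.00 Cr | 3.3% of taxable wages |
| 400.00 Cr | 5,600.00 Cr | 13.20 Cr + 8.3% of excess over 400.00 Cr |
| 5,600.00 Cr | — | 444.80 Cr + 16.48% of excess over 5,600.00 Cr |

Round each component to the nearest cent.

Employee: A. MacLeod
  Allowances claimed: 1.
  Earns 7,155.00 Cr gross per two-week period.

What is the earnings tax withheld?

Earnings Tax: taxable = 7,155.00 Cr − 1×260.00 Cr = 6,895.00 Cr
  444.80 Cr + 16.48% × (6,895.00 Cr − 5,600.00 Cr) = 444.80 Cr + 16.48% × 1,295.00 Cr = 658.22 Cr

658.22 Cr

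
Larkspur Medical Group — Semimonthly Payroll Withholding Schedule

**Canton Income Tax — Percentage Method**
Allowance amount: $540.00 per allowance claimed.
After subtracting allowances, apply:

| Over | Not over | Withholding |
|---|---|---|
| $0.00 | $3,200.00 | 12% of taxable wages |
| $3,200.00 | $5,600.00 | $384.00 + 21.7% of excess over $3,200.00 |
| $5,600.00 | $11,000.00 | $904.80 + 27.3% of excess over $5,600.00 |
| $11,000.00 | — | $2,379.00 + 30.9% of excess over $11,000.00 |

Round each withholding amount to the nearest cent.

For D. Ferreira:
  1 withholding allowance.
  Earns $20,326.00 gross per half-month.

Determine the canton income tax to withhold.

Canton Income Tax: taxable = $20,326.00 − 1×$540.00 = $19,786.00
  $2,379.00 + 30.9% × ($19,786.00 − $11,000.00) = $2,379.00 + 30.9% × $8,786.00 = $5,093.87

$5,093.87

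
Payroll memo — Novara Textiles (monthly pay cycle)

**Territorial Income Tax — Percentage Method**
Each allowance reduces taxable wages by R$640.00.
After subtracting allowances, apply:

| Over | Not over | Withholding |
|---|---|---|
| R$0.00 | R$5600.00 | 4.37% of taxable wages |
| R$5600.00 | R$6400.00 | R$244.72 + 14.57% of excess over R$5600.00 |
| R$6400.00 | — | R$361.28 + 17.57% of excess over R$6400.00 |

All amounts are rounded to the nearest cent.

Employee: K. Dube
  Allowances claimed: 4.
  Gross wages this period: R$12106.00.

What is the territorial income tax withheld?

Territorial Income Tax: taxable = R$12106.00 − 4×R$640.00 = R$9546.00
  R$361.28 + 17.57% × (R$9546.00 − R$6400.00) = R$361.28 + 17.57% × R$3146.00 = R$914.03

R$914.03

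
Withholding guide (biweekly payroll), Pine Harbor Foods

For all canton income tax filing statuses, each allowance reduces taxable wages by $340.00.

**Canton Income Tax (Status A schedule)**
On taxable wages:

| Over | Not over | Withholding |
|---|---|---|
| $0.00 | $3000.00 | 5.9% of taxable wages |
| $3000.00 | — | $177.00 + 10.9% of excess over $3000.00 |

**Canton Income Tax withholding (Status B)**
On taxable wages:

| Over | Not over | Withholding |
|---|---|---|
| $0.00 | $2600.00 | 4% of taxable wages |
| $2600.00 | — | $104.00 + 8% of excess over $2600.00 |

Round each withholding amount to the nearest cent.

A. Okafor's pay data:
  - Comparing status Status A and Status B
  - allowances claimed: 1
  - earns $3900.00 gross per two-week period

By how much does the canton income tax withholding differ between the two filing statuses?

Canton Income Tax (Status A): taxable = $3900.00 − 1×$340.00 = $3560.00
  $177.00 + 10.9% × ($3560.00 − $3000.00) = $177.00 + 10.9% × $560.00 = $238.04
Canton Income Tax (Status B): taxable = $3900.00 − 1×$340.00 = $3560.00
  $104.00 + 8% × ($3560.00 − $2600.00) = $104.00 + 8% × $960.00 = $180.80
Difference: |$238.04 − $180.80| = $57.24 (higher under Status A)

$57.24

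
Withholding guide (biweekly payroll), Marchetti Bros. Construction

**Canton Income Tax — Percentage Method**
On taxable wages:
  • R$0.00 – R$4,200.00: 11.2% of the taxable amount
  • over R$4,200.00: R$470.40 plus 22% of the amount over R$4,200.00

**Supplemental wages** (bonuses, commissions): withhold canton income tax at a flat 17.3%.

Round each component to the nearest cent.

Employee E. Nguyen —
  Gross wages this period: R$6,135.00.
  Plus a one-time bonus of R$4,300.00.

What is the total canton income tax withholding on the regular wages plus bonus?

Canton Income Tax: taxable = R$6,135.00
  R$470.40 + 22% × (R$6,135.00 − R$4,200.00) = R$470.40 + 22% × R$1,935.00 = R$896.10
Supplemental (17.3% flat on bonus): 17.3% × R$4,300.00 = R$743.90
Total canton income tax: R$896.10 + R$743.90 = R$1,640.00

R$1,640.00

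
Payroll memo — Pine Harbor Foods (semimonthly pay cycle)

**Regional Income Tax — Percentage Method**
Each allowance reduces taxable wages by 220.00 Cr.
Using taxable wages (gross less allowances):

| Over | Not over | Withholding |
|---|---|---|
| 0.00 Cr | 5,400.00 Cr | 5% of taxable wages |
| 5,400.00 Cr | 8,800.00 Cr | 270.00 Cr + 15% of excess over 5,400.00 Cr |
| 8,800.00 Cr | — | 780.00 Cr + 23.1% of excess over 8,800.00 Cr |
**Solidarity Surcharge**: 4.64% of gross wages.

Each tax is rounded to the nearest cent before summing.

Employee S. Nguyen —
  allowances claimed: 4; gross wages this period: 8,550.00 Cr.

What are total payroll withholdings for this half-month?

Regional Income Tax: taxable = 8,550.00 Cr − 4×220.00 Cr = 7,670.00 Cr
  270.00 Cr + 15% × (7,670.00 Cr − 5,400.00 Cr) = 270.00 Cr + 15% × 2,270.00 Cr = 610.50 Cr
Solidarity Surcharge: 4.64% × 8,550.00 Cr = 396.72 Cr
Total: 610.50 Cr + 396.72 Cr = 1,007.22 Cr

1,007.22 Cr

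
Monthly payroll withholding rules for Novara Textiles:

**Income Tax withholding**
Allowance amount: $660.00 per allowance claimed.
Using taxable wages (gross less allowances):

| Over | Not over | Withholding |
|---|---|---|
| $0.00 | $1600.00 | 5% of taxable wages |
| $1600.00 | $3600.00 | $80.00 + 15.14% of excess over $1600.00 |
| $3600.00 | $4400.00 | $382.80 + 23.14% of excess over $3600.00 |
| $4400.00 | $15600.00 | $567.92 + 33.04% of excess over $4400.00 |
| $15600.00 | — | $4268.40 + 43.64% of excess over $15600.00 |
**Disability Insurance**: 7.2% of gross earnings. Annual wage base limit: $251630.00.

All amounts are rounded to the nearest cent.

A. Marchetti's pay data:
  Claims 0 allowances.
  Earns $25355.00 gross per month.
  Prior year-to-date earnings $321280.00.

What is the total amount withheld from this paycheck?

Income Tax: taxable = $25355.00
  $4268.40 + 43.64% × ($25355.00 − $15600.00) = $4268.40 + 43.64% × $9755.00 = $8525.48
Disability Insurance: YTD $321280.00 ≥ cap $251630.00 → $0.00
Total: $8525.48 + $0.00 = $8525.48

$8525.48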